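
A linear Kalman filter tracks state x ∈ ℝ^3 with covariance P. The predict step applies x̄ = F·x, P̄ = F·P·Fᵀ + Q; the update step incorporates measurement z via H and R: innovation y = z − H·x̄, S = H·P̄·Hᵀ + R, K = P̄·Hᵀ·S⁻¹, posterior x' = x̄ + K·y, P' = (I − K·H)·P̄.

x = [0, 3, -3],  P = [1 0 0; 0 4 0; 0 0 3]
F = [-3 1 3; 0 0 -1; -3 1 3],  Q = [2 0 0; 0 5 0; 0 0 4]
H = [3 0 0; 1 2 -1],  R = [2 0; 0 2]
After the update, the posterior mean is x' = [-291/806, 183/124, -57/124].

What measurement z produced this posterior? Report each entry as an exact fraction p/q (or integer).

x̄ = F·x = [-6, 3, -6]
P̄ = F·P·Fᵀ + Q = [42 -9 40; -9 8 -9; 40 -9 44]
S = H·P̄·Hᵀ + R = [380 -48; -48 40]
K = P̄·Hᵀ·S⁻¹ = [267/806 -1/403; -3/124 23/62; 9/31 -25/124]
x' − x̄ = [4545/806, -189/124, 687/124] = K·y
y = (KᵀK)⁻¹·Kᵀ·(x' − x̄) = [17, -3]
z = y + H·x̄ = [17, -3] + [-18, 6] = [-1, 3]

z = [-1, 3]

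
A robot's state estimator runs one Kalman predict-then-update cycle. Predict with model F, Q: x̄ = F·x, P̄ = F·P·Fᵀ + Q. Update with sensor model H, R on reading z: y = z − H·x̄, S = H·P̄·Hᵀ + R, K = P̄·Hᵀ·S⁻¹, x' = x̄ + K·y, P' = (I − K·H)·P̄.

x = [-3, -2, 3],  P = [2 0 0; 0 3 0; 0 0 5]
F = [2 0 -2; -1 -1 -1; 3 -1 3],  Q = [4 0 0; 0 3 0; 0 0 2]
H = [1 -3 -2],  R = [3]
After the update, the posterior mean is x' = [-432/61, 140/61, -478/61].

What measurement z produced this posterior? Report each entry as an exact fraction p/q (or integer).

z = [2]

x̄ = F·x = [-12, 2, 2]
P̄ = F·P·Fᵀ + Q = [32 6 -18; 6 13 -18; -18 -18 68]
S = H·P̄·Hᵀ + R = [244]
K = P̄·Hᵀ·S⁻¹ = [25/122; 3/244; -25/61]
x' − x̄ = [300/61, 18/61, -600/61] = K·y
y = (KᵀK)⁻¹·Kᵀ·(x' − x̄) = [24]
z = y + H·x̄ = [24] + [-22] = [2]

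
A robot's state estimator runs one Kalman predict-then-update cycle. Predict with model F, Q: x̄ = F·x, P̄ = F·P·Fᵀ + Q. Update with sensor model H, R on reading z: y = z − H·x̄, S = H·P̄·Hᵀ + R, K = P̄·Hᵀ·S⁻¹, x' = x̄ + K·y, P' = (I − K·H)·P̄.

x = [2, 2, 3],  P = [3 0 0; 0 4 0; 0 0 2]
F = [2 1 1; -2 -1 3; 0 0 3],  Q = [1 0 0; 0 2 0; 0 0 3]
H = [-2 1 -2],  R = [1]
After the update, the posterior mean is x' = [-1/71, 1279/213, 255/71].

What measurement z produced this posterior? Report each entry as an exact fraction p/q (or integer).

x̄ = F·x = [9, 3, 9]
P̄ = F·P·Fᵀ + Q = [19 -10 6; -10 36 18; 6 18 21]
S = H·P̄·Hᵀ + R = [213]
K = P̄·Hᵀ·S⁻¹ = [-20/71; 20/213; -12/71]
x' − x̄ = [-640/71, 640/213, -384/71] = K·y
y = (KᵀK)⁻¹·Kᵀ·(x' − x̄) = [32]
z = y + H·x̄ = [32] + [-33] = [-1]

z = [-1]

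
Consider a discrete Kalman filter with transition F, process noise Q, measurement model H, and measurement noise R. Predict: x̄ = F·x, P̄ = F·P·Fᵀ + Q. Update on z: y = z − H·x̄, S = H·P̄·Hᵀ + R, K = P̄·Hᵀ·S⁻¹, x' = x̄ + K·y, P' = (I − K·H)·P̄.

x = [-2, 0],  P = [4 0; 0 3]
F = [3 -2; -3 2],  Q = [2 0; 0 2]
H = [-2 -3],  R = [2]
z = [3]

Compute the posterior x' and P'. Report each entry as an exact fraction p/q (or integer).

x̄ = F·x = [-6, 6]
P̄ = F·P·Fᵀ + Q = [50 -48; -48 50]
y = z − H·x̄ = [9]
S = H·P̄·Hᵀ + R = [76]
K = P̄·Hᵀ·S⁻¹ = [11/19; -27/38]
x' = x̄ + K·y = [-15/19, -15/38]
P' = (I − K·H)·P̄ = [466/19 -318/19; -318/19 221/19]

x' = [-15/19, -15/38]
P' = [466/19 -318/19; -318/19 221/19]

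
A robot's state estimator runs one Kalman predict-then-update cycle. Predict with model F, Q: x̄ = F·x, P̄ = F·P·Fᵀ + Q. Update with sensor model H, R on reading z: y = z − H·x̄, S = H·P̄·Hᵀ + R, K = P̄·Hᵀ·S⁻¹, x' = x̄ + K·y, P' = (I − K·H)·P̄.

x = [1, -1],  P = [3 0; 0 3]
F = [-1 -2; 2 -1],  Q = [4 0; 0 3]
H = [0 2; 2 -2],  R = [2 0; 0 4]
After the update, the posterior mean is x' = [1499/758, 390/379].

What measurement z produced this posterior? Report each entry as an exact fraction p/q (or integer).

x̄ = F·x = [1, 3]
P̄ = F·P·Fᵀ + Q = [19 0; 0 18]
S = H·P̄·Hᵀ + R = [74 -72; -72 152]
K = P̄·Hᵀ·S⁻¹ = [171/379 703/1516; 180/379 -9/758]
x' − x̄ = [741/758, -747/379] = K·y
y = (KᵀK)⁻¹·Kᵀ·(x' − x̄) = [-4, 6]
z = y + H·x̄ = [-4, 6] + [6, -4] = [2, 2]

z = [2, 2]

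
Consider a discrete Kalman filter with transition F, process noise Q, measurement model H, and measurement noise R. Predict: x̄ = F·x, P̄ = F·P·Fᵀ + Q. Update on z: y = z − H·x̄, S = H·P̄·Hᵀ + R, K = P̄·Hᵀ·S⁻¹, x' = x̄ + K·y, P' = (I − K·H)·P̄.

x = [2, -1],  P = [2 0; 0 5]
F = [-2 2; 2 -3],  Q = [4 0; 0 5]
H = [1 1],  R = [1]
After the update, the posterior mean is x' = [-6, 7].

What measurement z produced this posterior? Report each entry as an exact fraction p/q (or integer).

x̄ = F·x = [-6, 7]
P̄ = F·P·Fᵀ + Q = [32 -38; -38 58]
S = H·P̄·Hᵀ + R = [15]
K = P̄·Hᵀ·S⁻¹ = [-2/5; 4/3]
x' − x̄ = [0, 0] = K·y
y = (KᵀK)⁻¹·Kᵀ·(x' − x̄) = [0]
z = y + H·x̄ = [0] + [1] = [1]

z = [1]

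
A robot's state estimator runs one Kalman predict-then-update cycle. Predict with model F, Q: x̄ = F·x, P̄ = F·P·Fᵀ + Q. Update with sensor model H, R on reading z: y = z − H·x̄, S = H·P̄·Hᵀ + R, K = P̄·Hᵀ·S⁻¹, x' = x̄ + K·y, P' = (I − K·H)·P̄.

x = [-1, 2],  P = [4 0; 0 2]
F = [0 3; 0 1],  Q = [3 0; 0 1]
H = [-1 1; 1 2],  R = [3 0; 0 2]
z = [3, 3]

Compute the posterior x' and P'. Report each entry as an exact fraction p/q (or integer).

x' = [5/37, 99/74]
P' = [42/37 -6/37; -6/37 51/148]

x̄ = F·x = [6, 2]
P̄ = F·P·Fᵀ + Q = [21 6; 6 3]
y = z − H·x̄ = [7, -7]
S = H·P̄·Hᵀ + R = [15 -21; -21 59]
K = P̄·Hᵀ·S⁻¹ = [-16/37 15/37; 25/148 39/148]
x' = x̄ + K·y = [5/37, 99/74]
P' = (I − K·H)·P̄ = [42/37 -6/37; -6/37 51/148]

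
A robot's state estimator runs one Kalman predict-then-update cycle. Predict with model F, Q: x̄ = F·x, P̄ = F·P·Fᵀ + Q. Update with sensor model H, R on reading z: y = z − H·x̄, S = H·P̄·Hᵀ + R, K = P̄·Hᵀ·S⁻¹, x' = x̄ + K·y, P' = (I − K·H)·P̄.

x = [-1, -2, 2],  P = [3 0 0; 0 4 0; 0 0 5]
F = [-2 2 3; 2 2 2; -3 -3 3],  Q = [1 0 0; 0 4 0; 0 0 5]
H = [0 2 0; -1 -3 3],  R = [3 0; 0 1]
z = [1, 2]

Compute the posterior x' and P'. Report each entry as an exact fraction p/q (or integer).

x̄ = F·x = [4, -2, 15]
P̄ = F·P·Fᵀ + Q = [74 34 39; 34 52 -12; 39 -12 113]
y = z − H·x̄ = [5, -45]
S = H·P̄·Hᵀ + R = [211 -452; -452 1746]
K = P̄·Hᵀ·S⁻¹ = [46030/82051 18287/164102; 39716/82051 -339/82051; 54984/82051 30024/82051]
x' = x̄ + K·y = [293793/164102, 49733/82051, 154605/82051]
P' = (I − K·H)·P̄ = [6962401/164102 69045/82051 1232493/82051; 69045/82051 59574/82051 82476/82051; 1232493/82051 82476/82051 503315/82051]

x' = [293793/164102, 49733/82051, 154605/82051]
P' = [6962401/164102 69045/82051 1232493/82051; 69045/82051 59574/82051 82476/82051; 1232493/82051 82476/82051 503315/82051]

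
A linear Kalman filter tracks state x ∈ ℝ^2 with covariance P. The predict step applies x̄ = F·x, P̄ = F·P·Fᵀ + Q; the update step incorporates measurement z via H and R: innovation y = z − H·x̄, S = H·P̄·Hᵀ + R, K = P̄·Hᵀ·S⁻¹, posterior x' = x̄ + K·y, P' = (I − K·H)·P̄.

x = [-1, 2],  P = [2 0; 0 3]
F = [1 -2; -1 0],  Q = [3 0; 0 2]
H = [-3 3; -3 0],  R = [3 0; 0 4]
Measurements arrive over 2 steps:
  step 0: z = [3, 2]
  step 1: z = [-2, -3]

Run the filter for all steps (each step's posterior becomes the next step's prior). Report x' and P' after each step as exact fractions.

step 0: x' = [-86/115, 119/437], P' = [44/115 8/23; 8/23 272/437]
step 1: x' = [785349/884485, 269988/884485], P' = [316532/884485 280104/884485; 280104/884485 506218/884485]

step 0: x̄ = F·x = [-5, 1]
step 0: P̄ = F·P·Fᵀ + Q = [17 -2; -2 4]
step 0: y = z − H·x̄ = [-15, -13]
step 0: S = H·P̄·Hᵀ + R = [228 171; 171 157]
step 0: K = P̄·Hᵀ·S⁻¹ = [-4/115 -33/115; 120/437 -6/23]
step 0: x' = x̄ + K·y = [-86/115, 119/437]
step 0: P' = (I − K·H)·P̄ = [44/115 8/23; 8/23 272/437]
step 1: x̄ = F·x = [-2824/2185, 86/115]
step 1: P̄ = F·P·Fᵀ + Q = [9791/2185 36/115; 36/115 274/115]
step 1: y = z − H·x̄ = [-17744/2185, -15027/2185]
step 1: S = H·P̄·Hᵀ + R = [129216/2185 81963/2185; 81963/2185 96859/2185]
step 1: K = P̄·Hᵀ·S⁻¹ = [-5204/126355 -237399/884485; 32302/126355 -210078/884485]
step 1: x' = x̄ + K·y = [785349/884485, 269988/884485]
step 1: P' = (I − K·H)·P̄ = [316532/884485 280104/884485; 280104/884485 506218/884485]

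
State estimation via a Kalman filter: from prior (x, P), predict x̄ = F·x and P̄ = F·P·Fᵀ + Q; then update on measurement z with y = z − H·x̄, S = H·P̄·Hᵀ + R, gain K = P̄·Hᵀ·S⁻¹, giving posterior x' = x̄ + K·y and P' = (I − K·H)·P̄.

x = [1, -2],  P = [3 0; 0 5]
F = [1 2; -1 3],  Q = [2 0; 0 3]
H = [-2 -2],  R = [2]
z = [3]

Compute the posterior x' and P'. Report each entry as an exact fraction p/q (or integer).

x' = [101/261, -167/87]
P' = [1117/261 -355/87; -355/87 127/29]

x̄ = F·x = [-3, -7]
P̄ = F·P·Fᵀ + Q = [25 27; 27 51]
y = z − H·x̄ = [-17]
S = H·P̄·Hᵀ + R = [522]
K = P̄·Hᵀ·S⁻¹ = [-52/261; -26/87]
x' = x̄ + K·y = [101/261, -167/87]
P' = (I − K·H)·P̄ = [1117/261 -355/87; -355/87 127/29]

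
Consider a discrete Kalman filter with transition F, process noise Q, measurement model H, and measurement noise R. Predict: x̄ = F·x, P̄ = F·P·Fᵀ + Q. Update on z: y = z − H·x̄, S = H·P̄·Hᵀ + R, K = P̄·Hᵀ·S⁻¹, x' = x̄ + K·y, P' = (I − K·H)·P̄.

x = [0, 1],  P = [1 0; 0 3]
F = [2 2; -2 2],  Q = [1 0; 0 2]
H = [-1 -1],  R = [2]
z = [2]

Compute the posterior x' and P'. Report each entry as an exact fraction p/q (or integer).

x' = [-44/53, -50/53]
P' = [276/53 -226/53; -226/53 278/53]

x̄ = F·x = [2, 2]
P̄ = F·P·Fᵀ + Q = [17 8; 8 18]
y = z − H·x̄ = [6]
S = H·P̄·Hᵀ + R = [53]
K = P̄·Hᵀ·S⁻¹ = [-25/53; -26/53]
x' = x̄ + K·y = [-44/53, -50/53]
P' = (I − K·H)·P̄ = [276/53 -226/53; -226/53 278/53]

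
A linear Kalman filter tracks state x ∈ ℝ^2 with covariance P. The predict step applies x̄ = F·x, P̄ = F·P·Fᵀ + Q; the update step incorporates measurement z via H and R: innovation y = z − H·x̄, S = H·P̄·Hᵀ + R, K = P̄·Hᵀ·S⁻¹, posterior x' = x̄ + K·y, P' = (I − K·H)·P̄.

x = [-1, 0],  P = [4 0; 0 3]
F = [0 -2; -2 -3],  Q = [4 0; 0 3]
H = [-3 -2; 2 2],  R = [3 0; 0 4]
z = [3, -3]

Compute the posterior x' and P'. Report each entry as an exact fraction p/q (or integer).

x̄ = F·x = [0, 2]
P̄ = F·P·Fᵀ + Q = [16 18; 18 46]
y = z − H·x̄ = [7, -7]
S = H·P̄·Hᵀ + R = [547 -460; -460 396]
K = P̄·Hᵀ·S⁻¹ = [-496/1253 -361/1253; 38/179 102/179]
x' = x̄ + K·y = [-135/179, -90/179]
P' = (I − K·H)·P̄ = [2932/1253 -522/179; -522/179 726/179]

x' = [-135/179, -90/179]
P' = [2932/1253 -522/179; -522/179 726/179]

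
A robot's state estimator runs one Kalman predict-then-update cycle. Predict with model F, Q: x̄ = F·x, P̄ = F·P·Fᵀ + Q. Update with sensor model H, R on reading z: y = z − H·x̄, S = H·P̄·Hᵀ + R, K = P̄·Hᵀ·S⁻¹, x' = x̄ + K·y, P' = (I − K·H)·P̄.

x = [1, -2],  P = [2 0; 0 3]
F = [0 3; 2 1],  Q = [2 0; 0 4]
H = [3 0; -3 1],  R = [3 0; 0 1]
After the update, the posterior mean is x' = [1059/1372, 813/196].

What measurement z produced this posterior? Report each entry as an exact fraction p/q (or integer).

z = [3, 2]

x̄ = F·x = [-6, 0]
P̄ = F·P·Fᵀ + Q = [29 9; 9 15]
S = H·P̄·Hᵀ + R = [264 -234; -234 223]
K = P̄·Hᵀ·S⁻¹ = [383/1372 -39/686; 153/196 75/98]
x' − x̄ = [9291/1372, 813/196] = K·y
y = (KᵀK)⁻¹·Kᵀ·(x' − x̄) = [21, -16]
z = y + H·x̄ = [21, -16] + [-18, 18] = [3, 2]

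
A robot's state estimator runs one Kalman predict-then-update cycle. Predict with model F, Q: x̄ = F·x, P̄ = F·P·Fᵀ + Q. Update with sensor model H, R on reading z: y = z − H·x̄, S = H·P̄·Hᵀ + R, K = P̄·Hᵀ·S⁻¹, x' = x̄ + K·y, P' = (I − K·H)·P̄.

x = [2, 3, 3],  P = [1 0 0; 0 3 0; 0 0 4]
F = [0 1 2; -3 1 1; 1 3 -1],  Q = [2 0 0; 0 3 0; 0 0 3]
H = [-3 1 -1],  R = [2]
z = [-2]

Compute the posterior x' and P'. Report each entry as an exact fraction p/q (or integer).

x̄ = F·x = [9, 0, 8]
P̄ = F·P·Fᵀ + Q = [21 11 1; 11 19 2; 1 2 35]
y = z − H·x̄ = [33]
S = H·P̄·Hᵀ + R = [181]
K = P̄·Hᵀ·S⁻¹ = [-53/181; -16/181; -36/181]
x' = x̄ + K·y = [-120/181, -528/181, 260/181]
P' = (I − K·H)·P̄ = [992/181 1143/181 -1727/181; 1143/181 3183/181 -214/181; -1727/181 -214/181 5039/181]

x' = [-120/181, -528/181, 260/181]
P' = [992/181 1143/181 -1727/181; 1143/181 3183/181 -214/181; -1727/181 -214/181 5039/181]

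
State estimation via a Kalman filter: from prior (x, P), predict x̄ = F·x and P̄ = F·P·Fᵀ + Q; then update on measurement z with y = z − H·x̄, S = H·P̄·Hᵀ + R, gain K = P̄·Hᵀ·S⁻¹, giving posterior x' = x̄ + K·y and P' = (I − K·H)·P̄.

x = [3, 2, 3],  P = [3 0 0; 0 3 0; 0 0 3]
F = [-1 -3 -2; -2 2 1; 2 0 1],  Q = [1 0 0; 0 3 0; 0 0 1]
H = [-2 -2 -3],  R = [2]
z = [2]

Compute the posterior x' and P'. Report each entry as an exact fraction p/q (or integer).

x̄ = F·x = [-15, 1, 9]
P̄ = F·P·Fᵀ + Q = [43 -18 -12; -18 30 -9; -12 -9 16]
y = z − H·x̄ = [1]
S = H·P̄·Hᵀ + R = [42]
K = P̄·Hᵀ·S⁻¹ = [-1/3; 1/14; -1/7]
x' = x̄ + K·y = [-46/3, 15/14, 62/7]
P' = (I − K·H)·P̄ = [115/3 -17 -14; -17 417/14 -60/7; -14 -60/7 106/7]

x' = [-46/3, 15/14, 62/7]
P' = [115/3 -17 -14; -17 417/14 -60/7; -14 -60/7 106/7]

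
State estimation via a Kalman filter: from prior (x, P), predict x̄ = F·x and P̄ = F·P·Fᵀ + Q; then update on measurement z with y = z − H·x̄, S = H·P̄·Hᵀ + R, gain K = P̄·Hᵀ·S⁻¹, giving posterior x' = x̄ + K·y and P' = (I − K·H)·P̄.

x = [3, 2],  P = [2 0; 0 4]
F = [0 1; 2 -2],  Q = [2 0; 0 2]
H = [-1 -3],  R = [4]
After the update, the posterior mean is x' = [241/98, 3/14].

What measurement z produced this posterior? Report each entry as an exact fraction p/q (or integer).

z = [-3]

x̄ = F·x = [2, 2]
P̄ = F·P·Fᵀ + Q = [6 -8; -8 26]
S = H·P̄·Hᵀ + R = [196]
K = P̄·Hᵀ·S⁻¹ = [9/98; -5/14]
x' − x̄ = [45/98, -25/14] = K·y
y = (KᵀK)⁻¹·Kᵀ·(x' − x̄) = [5]
z = y + H·x̄ = [5] + [-8] = [-3]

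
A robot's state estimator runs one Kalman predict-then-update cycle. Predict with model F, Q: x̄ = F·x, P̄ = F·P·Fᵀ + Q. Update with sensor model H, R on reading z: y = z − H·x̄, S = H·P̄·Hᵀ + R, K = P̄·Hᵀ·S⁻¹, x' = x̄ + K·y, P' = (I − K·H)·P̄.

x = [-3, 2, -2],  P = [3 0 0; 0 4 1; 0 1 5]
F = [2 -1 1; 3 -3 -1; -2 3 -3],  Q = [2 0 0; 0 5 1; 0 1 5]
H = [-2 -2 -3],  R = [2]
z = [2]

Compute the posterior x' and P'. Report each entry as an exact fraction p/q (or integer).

x̄ = F·x = [-10, -13, 18]
P̄ = F·P·Fᵀ + Q = [21 23 -33; 23 79 -32; -33 -32 80]
y = z − H·x̄ = [10]
S = H·P̄·Hᵀ + R = [526]
K = P̄·Hᵀ·S⁻¹ = [11/526; -54/263; -55/263]
x' = x̄ + K·y = [-2575/263, -3959/263, 4184/263]
P' = (I − K·H)·P̄ = [10925/526 6643/263 -8074/263; 6643/263 14945/263 -14356/263; -8074/263 -14356/263 14990/263]

x' = [-2575/263, -3959/263, 4184/263]
P' = [10925/526 6643/263 -8074/263; 6643/263 14945/263 -14356/263; -8074/263 -14356/263 14990/263]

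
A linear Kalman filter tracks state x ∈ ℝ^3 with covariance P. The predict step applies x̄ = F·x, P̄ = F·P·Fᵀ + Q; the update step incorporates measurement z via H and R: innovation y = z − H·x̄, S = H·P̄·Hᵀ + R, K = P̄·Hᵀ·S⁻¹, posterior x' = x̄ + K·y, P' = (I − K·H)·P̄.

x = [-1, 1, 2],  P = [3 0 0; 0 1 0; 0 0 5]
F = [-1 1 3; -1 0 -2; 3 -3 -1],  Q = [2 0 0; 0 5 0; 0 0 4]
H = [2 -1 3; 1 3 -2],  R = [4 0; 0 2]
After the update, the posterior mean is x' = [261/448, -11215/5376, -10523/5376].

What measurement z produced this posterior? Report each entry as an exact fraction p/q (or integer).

x̄ = F·x = [8, -3, -8]
P̄ = F·P·Fᵀ + Q = [51 -27 -27; -27 28 1; -27 1 45]
S = H·P̄·Hᵀ + R = [419 -349; -349 419]
K = P̄·Hᵀ·S⁻¹ = [1187/2240 1117/2240; -6953/26880 -2263/26880; -3133/26880 -9923/26880]
x' − x̄ = [-3323/448, 4913/5376, 32485/5376] = K·y
y = (KᵀK)⁻¹·Kᵀ·(x' − x̄) = [2, -17]
z = y + H·x̄ = [2, -17] + [-5, 15] = [-3, -2]

z = [-3, -2]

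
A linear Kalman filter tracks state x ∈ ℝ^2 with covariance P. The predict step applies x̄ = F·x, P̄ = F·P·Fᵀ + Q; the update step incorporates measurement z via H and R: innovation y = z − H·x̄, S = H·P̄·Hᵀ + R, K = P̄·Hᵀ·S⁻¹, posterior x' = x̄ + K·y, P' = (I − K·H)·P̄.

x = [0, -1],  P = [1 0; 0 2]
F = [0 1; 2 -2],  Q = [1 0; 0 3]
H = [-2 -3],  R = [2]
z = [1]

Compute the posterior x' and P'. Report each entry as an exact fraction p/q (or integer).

x' = [-71/101, 17/101]
P' = [267/101 -182/101; -182/101 146/101]

x̄ = F·x = [-1, 2]
P̄ = F·P·Fᵀ + Q = [3 -4; -4 15]
y = z − H·x̄ = [5]
S = H·P̄·Hᵀ + R = [101]
K = P̄·Hᵀ·S⁻¹ = [6/101; -37/101]
x' = x̄ + K·y = [-71/101, 17/101]
P' = (I − K·H)·P̄ = [267/101 -182/101; -182/101 146/101]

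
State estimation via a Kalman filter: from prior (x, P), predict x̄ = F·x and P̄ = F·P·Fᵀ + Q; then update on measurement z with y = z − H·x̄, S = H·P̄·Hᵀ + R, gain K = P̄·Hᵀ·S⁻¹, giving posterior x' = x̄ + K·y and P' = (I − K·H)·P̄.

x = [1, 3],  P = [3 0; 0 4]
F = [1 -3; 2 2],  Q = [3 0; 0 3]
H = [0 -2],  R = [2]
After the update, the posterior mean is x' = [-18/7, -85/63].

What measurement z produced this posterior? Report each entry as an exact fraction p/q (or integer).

x̄ = F·x = [-8, 8]
P̄ = F·P·Fᵀ + Q = [42 -18; -18 31]
S = H·P̄·Hᵀ + R = [126]
K = P̄·Hᵀ·S⁻¹ = [2/7; -31/63]
x' − x̄ = [38/7, -589/63] = K·y
y = (KᵀK)⁻¹·Kᵀ·(x' − x̄) = [19]
z = y + H·x̄ = [19] + [-16] = [3]

z = [3]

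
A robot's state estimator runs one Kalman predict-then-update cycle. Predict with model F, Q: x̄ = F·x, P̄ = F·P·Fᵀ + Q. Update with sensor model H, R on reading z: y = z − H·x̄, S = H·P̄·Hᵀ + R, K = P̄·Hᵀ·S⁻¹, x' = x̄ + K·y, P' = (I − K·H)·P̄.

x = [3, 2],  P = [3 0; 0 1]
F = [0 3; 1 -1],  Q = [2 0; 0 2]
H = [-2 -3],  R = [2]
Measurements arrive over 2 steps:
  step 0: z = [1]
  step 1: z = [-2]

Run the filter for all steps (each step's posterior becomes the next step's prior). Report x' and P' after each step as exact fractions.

step 0: x̄ = F·x = [6, 1]
step 0: P̄ = F·P·Fᵀ + Q = [11 -3; -3 6]
step 0: y = z − H·x̄ = [16]
step 0: S = H·P̄·Hᵀ + R = [64]
step 0: K = P̄·Hᵀ·S⁻¹ = [-13/64; -3/16]
step 0: x' = x̄ + K·y = [11/4, -2]
step 0: P' = (I − K·H)·P̄ = [535/64 -87/16; -87/16 15/4]
step 1: x̄ = F·x = [-6, 19/4]
step 1: P̄ = F·P·Fᵀ + Q = [143/4 -441/16; -441/16 1599/64]
step 1: y = z − H·x̄ = [1/4]
step 1: S = H·P̄·Hᵀ + R = [2503/64]
step 1: K = P̄·Hᵀ·S⁻¹ = [716/2503; -1269/2503]
step 1: x' = x̄ + K·y = [-14839/2503, 11572/2503]
step 1: P' = (I − K·H)·P̄ = [81472/2503 -54792/2503; -54792/2503 37374/2503]

step 0: x' = [11/4, -2], P' = [535/64 -87/16; -87/16 15/4]
step 1: x' = [-14839/2503, 11572/2503], P' = [81472/2503 -54792/2503; -54792/2503 37374/2503]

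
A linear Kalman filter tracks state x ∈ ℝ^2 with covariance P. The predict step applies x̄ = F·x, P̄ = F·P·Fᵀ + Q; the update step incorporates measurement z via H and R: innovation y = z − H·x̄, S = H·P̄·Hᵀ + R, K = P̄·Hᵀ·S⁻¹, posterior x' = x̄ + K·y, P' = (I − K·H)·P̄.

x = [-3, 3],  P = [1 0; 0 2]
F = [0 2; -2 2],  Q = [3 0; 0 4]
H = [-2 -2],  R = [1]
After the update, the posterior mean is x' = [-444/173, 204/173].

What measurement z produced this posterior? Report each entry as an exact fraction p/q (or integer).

x̄ = F·x = [6, 12]
P̄ = F·P·Fᵀ + Q = [11 8; 8 16]
S = H·P̄·Hᵀ + R = [173]
K = P̄·Hᵀ·S⁻¹ = [-38/173; -48/173]
x' − x̄ = [-1482/173, -1872/173] = K·y
y = (KᵀK)⁻¹·Kᵀ·(x' − x̄) = [39]
z = y + H·x̄ = [39] + [-36] = [3]

z = [3]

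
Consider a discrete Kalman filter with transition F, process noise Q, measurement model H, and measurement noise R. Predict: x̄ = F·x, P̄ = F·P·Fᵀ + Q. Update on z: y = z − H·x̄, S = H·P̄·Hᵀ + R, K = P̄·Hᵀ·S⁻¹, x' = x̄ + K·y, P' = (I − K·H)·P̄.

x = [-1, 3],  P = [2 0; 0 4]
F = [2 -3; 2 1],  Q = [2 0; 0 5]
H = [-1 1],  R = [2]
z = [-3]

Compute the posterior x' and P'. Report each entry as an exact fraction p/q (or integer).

x' = [-53/73, -242/73]
P' = [858/73 758/73; 758/73 800/73]

x̄ = F·x = [-11, 1]
P̄ = F·P·Fᵀ + Q = [46 -4; -4 17]
y = z − H·x̄ = [-15]
S = H·P̄·Hᵀ + R = [73]
K = P̄·Hᵀ·S⁻¹ = [-50/73; 21/73]
x' = x̄ + K·y = [-53/73, -242/73]
P' = (I − K·H)·P̄ = [858/73 758/73; 758/73 800/73]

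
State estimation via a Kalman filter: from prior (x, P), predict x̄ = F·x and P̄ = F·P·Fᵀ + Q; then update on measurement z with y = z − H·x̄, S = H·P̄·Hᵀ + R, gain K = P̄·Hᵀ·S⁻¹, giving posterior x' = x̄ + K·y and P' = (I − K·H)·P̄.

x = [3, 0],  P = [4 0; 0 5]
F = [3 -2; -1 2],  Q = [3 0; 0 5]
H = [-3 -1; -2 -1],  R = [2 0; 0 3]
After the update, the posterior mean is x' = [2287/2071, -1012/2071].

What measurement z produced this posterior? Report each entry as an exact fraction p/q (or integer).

x̄ = F·x = [9, -3]
P̄ = F·P·Fᵀ + Q = [59 -32; -32 29]
S = H·P̄·Hᵀ + R = [370 223; 223 140]
K = P̄·Hᵀ·S⁻¹ = [-1122/2071 515/2071; 1575/2071 -1991/2071]
x' − x̄ = [-16352/2071, 5201/2071] = K·y
y = (KᵀK)⁻¹·Kᵀ·(x' − x̄) = [21, 14]
z = y + H·x̄ = [21, 14] + [-24, -15] = [-3, -1]

z = [-3, -1]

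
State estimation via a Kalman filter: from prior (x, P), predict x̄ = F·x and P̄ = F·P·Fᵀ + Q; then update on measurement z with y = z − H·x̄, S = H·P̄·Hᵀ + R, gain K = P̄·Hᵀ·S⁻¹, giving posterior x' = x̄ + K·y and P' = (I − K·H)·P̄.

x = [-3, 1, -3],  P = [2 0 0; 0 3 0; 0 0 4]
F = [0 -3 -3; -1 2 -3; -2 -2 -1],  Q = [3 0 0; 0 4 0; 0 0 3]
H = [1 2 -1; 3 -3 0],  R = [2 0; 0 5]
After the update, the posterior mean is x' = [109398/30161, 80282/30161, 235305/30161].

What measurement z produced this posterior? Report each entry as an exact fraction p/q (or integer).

x̄ = F·x = [6, 14, 7]
P̄ = F·P·Fᵀ + Q = [66 18 30; 18 54 4; 30 4 27]
S = H·P̄·Hᵀ + R = [307 -150; -150 761]
K = P̄·Hᵀ·S⁻¹ = [76392/211127 55008/211127; 76642/211127 -14856/211127; 20071/211127 25596/211127]
x' − x̄ = [-71568/30161, -341972/30161, 24178/30161] = K·y
y = (KᵀK)⁻¹·Kᵀ·(x' − x̄) = [-26, 27]
z = y + H·x̄ = [-26, 27] + [27, -24] = [1, 3]

z = [1, 3]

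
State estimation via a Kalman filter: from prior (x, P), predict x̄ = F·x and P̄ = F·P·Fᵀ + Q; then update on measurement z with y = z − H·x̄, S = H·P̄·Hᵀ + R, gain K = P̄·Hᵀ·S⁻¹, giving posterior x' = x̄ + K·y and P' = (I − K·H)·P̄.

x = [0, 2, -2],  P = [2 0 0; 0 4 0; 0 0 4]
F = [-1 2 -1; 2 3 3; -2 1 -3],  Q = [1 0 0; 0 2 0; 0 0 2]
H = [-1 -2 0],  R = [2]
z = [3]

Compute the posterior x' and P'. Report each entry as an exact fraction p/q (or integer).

x̄ = F·x = [6, 0, 8]
P̄ = F·P·Fᵀ + Q = [23 8 24; 8 82 -32; 24 -32 50]
y = z − H·x̄ = [9]
S = H·P̄·Hᵀ + R = [385]
K = P̄·Hᵀ·S⁻¹ = [-39/385; -172/385; 8/77]
x' = x̄ + K·y = [1959/385, -1548/385, 688/77]
P' = (I − K·H)·P̄ = [7334/385 -3628/385 2160/77; -3628/385 1986/385 -1088/77; 2160/77 -1088/77 3530/77]

x' = [1959/385, -1548/385, 688/77]
P' = [7334/385 -3628/385 2160/77; -3628/385 1986/385 -1088/77; 2160/77 -1088/77 3530/77]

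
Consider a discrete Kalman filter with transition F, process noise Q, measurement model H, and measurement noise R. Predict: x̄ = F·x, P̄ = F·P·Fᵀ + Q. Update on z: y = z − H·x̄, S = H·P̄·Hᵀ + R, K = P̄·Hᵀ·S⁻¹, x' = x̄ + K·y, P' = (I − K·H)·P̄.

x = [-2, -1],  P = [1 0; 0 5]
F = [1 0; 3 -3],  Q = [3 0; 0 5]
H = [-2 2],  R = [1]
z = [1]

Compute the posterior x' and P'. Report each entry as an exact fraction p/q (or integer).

x' = [-464/229, -351/229]
P' = [912/229 911/229; 911/229 967/229]

x̄ = F·x = [-2, -3]
P̄ = F·P·Fᵀ + Q = [4 3; 3 59]
y = z − H·x̄ = [3]
S = H·P̄·Hᵀ + R = [229]
K = P̄·Hᵀ·S⁻¹ = [-2/229; 112/229]
x' = x̄ + K·y = [-464/229, -351/229]
P' = (I − K·H)·P̄ = [912/229 911/229; 911/229 967/229]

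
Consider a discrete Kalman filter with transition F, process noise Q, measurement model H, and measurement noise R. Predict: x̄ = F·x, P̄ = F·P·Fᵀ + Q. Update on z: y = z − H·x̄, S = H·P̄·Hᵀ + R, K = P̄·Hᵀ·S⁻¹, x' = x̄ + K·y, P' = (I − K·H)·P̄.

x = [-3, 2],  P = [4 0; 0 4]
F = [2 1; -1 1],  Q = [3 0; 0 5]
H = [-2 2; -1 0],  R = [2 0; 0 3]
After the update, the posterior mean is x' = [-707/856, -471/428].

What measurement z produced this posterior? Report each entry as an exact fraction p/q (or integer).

z = [-1, 2]

x̄ = F·x = [-4, 5]
P̄ = F·P·Fᵀ + Q = [23 -4; -4 13]
S = H·P̄·Hᵀ + R = [178 54; 54 26]
K = P̄·Hᵀ·S⁻¹ = [-81/856 -589/856; 167/428 -281/428]
x' − x̄ = [2717/856, -2611/428] = K·y
y = (KᵀK)⁻¹·Kᵀ·(x' − x̄) = [-19, -2]
z = y + H·x̄ = [-19, -2] + [18, 4] = [-1, 2]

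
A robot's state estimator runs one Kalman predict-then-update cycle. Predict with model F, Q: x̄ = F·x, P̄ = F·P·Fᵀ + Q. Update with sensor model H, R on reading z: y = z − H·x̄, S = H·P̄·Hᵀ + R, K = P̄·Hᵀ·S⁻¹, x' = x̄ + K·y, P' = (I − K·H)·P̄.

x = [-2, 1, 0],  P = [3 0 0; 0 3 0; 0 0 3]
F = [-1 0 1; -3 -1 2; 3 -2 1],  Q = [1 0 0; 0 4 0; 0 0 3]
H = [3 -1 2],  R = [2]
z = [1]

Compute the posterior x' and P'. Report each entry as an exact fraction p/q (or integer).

x̄ = F·x = [2, 5, -8]
P̄ = F·P·Fᵀ + Q = [7 15 -6; 15 46 -15; -6 -15 45]
y = z − H·x̄ = [16]
S = H·P̄·Hᵀ + R = [189]
K = P̄·Hᵀ·S⁻¹ = [-2/63; -31/189; 29/63]
x' = x̄ + K·y = [94/63, 449/189, -40/63]
P' = (I − K·H)·P̄ = [143/21 883/63 -68/21; 883/63 7733/189 -46/63; -68/21 -46/63 104/21]

x' = [94/63, 449/189, -40/63]
P' = [143/21 883/63 -68/21; 883/63 7733/189 -46/63; -68/21 -46/63 104/21]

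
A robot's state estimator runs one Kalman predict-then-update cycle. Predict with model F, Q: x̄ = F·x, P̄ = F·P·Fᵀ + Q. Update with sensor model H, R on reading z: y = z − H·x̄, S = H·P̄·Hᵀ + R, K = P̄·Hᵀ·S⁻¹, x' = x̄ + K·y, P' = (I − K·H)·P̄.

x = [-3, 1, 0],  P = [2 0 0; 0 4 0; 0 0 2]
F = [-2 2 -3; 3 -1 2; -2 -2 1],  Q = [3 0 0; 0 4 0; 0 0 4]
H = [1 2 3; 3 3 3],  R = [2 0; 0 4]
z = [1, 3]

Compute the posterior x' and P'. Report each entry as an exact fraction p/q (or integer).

x' = [20119/3607, -31840/3607, 15620/3607]
P' = [29723/3607 -46277/3607 19424/3607; -46277/3607 86125/3607 -41202/3607; 19424/3607 -41202/3607 21758/3607]

x̄ = F·x = [8, -10, 4]
P̄ = F·P·Fᵀ + Q = [45 -32 -14; -32 34 0; -14 0 30]
y = z − H·x̄ = [1, -3]
S = H·P̄·Hᵀ + R = [241 153; 153 157]
K = P̄·Hᵀ·S⁻¹ = [-4559/7214 4305/7214; 2367/7214 -2031/7214; 1147/3607 -15/3607]
x' = x̄ + K·y = [20119/3607, -31840/3607, 15620/3607]
P' = (I − K·H)·P̄ = [29723/3607 -46277/3607 19424/3607; -46277/3607 86125/3607 -41202/3607; 19424/3607 -41202/3607 21758/3607]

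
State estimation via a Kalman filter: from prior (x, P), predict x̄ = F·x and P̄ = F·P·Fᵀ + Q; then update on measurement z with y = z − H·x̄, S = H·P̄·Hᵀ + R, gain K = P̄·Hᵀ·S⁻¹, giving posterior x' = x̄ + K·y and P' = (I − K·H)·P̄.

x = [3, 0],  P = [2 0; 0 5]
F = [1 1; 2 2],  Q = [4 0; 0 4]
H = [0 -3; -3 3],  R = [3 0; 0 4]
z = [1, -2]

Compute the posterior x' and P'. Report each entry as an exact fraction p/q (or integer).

x' = [362/947, -1292/4735]
P' = [664/947 292/947; 292/947 1532/4735]

x̄ = F·x = [3, 6]
P̄ = F·P·Fᵀ + Q = [11 14; 14 32]
y = z − H·x̄ = [19, -11]
S = H·P̄·Hᵀ + R = [291 -162; -162 139]
K = P̄·Hᵀ·S⁻¹ = [-292/947 -279/947; -1532/4735 54/4735]
x' = x̄ + K·y = [362/947, -1292/4735]
P' = (I − K·H)·P̄ = [664/947 292/947; 292/947 1532/4735]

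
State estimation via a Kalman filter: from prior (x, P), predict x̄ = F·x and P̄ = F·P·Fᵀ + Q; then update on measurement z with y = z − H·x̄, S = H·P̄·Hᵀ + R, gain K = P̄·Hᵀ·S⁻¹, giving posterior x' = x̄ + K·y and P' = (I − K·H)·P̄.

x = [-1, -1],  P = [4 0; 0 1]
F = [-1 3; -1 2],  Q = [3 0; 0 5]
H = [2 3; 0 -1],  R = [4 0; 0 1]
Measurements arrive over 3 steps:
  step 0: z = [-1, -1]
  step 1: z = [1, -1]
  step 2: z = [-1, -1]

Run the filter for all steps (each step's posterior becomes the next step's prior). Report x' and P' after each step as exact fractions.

step 0: x̄ = F·x = [-2, -1]
step 0: P̄ = F·P·Fᵀ + Q = [16 10; 10 13]
step 0: y = z − H·x̄ = [6, -2]
step 0: S = H·P̄·Hᵀ + R = [305 -59; -59 14]
step 0: K = P̄·Hᵀ·S⁻¹ = [278/789 608/789; 59/789 -484/789]
step 0: x' = x̄ + K·y = [-1126/789, 533/789]
step 0: P' = (I − K·H)·P̄ = [1468/789 -608/789; -608/789 484/789]
step 1: x̄ = F·x = [2725/789, 2192/789]
step 1: P̄ = F·P·Fᵀ + Q = [11839/789 7412/789; 7412/789 9781/789]
step 1: y = z − H·x̄ = [-11237/789, 1403/789]
step 1: S = H·P̄·Hᵀ + R = [227485/789 -44167/789; -44167/789 10570/789]
step 1: K = P̄·Hᵀ·S⁻¹ = [10536/30271 22798/30271; 44167/575149 -347664/575149]
step 1: x' = x̄ + K·y = [-4967/30271, 350633/575149]
step 1: P' = (I − K·H)·P̄ = [55269/30271 -22798/30271; -22798/30271 347664/575149]
step 2: x̄ = F·x = [1146272/575149, 795639/575149]
step 2: P̄ = F·P·Fᵀ + Q = [8503506/575149 5301905/575149; 5301905/575149 7049160/575149]
step 2: y = z − H·x̄ = [-5254610/575149, 220490/575149]
step 2: S = H·P̄·Hᵀ + R = [163379920/575149 -31751290/575149; -31751290/575149 7624309/575149]
step 2: K = P̄·Hᵀ·S⁻¹ = [143605357/412961820 31087027/41296182; 3175129/41296182 -12479095/20648091]
step 2: x' = x̄ + K·y = [-12326069/13765394, 3091882/6882697]
step 2: P' = (I − K·H)·P̄ = [753516119/412961820 -31087027/41296182; -31087027/41296182 12479095/20648091]

step 0: x' = [-1126/789, 533/789], P' = [1468/789 -608/789; -608/789 484/789]
step 1: x' = [-4967/30271, 350633/575149], P' = [55269/30271 -22798/30271; -22798/30271 347664/575149]
step 2: x' = [-12326069/13765394, 3091882/6882697], P' = [753516119/412961820 -31087027/41296182; -31087027/41296182 12479095/20648091]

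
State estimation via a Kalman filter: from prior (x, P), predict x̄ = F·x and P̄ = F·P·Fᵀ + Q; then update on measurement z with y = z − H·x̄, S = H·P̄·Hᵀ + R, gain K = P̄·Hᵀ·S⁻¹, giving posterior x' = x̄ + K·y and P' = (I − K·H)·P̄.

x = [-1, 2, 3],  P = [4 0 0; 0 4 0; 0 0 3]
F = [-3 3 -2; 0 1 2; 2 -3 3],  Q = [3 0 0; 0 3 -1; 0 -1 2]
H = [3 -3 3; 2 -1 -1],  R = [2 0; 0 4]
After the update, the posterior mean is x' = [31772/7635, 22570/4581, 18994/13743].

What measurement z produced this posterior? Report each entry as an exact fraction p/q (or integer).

x̄ = F·x = [3, 8, 1]
P̄ = F·P·Fᵀ + Q = [87 0 -78; 0 19 5; -78 5 81]
S = H·P̄·Hᵀ + R = [191 102; 102 774]
K = P̄·Hᵀ·S⁻¹ = [-89/2545 2521/7635; -334/1527 -10/4581; 668/4581 -4561/13743]
x' − x̄ = [8867/7635, -14078/4581, 5251/13743] = K·y
y = (KᵀK)⁻¹·Kᵀ·(x' − x̄) = [14, 5]
z = y + H·x̄ = [14, 5] + [-12, -3] = [2, 2]

z = [2, 2]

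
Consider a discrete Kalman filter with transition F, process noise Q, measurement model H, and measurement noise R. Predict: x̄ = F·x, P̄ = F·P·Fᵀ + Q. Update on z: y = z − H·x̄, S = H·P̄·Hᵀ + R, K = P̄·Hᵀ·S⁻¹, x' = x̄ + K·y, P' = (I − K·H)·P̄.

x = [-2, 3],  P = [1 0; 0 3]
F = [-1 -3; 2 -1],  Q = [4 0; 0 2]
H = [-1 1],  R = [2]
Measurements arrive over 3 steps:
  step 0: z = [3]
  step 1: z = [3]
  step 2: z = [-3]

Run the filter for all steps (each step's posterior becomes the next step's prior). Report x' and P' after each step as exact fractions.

step 0: x' = [-278/29, -197/29], P' = [303/29 253/29; 253/29 257/29]
step 1: x' = [-32147/7023, -13708/7023], P' = [42250/7023 31550/7023; 31550/7023 34780/7023]
step 2: x' = [-222587/477077, -1756606/477077], P' = [2954234/477077 2243662/477077; 2243662/477077 2473198/477077]

step 0: x̄ = F·x = [-7, -7]
step 0: P̄ = F·P·Fᵀ + Q = [32 7; 7 9]
step 0: y = z − H·x̄ = [3]
step 0: S = H·P̄·Hᵀ + R = [29]
step 0: K = P̄·Hᵀ·S⁻¹ = [-25/29; 2/29]
step 0: x' = x̄ + K·y = [-278/29, -197/29]
step 0: P' = (I − K·H)·P̄ = [303/29 253/29; 253/29 257/29]
step 1: x̄ = F·x = [869/29, -359/29]
step 1: P̄ = F·P·Fᵀ + Q = [4250/29 -1100/29; -1100/29 515/29]
step 1: y = z − H·x̄ = [1315/29]
step 1: S = H·P̄·Hᵀ + R = [7023/29]
step 1: K = P̄·Hᵀ·S⁻¹ = [-5350/7023; 1615/7023]
step 1: x' = x̄ + K·y = [-32147/7023, -13708/7023]
step 1: P' = (I − K·H)·P̄ = [42250/7023 31550/7023; 31550/7023 34780/7023]
step 2: x̄ = F·x = [73271/7023, -16862/2341]
step 2: P̄ = F·P·Fᵀ + Q = [572662/7023 -45970/2341; -45970/2341 30542/2341]
step 2: y = z − H·x̄ = [102788/7023]
step 2: S = H·P̄·Hᵀ + R = [954154/7023]
step 2: K = P̄·Hᵀ·S⁻¹ = [-355286/477077; 114768/477077]
step 2: x' = x̄ + K·y = [-222587/477077, -1756606/477077]
step 2: P' = (I − K·H)·P̄ = [2954234/477077 2243662/477077; 2243662/477077 2473198/477077]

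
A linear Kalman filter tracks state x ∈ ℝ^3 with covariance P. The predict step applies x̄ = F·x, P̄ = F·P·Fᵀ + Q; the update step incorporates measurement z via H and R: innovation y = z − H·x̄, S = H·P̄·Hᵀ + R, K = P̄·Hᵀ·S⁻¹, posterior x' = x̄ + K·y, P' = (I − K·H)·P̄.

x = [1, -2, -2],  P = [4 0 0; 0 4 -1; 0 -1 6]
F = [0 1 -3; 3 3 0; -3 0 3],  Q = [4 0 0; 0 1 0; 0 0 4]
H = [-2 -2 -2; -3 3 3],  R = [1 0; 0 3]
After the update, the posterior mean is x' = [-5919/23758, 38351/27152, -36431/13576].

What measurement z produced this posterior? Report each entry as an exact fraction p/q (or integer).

x̄ = F·x = [4, -3, -9]
P̄ = F·P·Fᵀ + Q = [68 21 -57; 21 73 -45; -57 -45 94]
S = H·P̄·Hᵀ + R = [293 -54; -54 1956]
K = P̄·Hᵀ·S⁻¹ = [-2959/11879 -3953/23758; -4537/13576 41/27152; 577/6788 2239/13576]
x' − x̄ = [-100951/23758, 119807/27152, 85753/13576] = K·y
y = (KᵀK)⁻¹·Kᵀ·(x' − x̄) = [-13, 45]
z = y + H·x̄ = [-13, 45] + [16, -48] = [3, -3]

z = [3, -3]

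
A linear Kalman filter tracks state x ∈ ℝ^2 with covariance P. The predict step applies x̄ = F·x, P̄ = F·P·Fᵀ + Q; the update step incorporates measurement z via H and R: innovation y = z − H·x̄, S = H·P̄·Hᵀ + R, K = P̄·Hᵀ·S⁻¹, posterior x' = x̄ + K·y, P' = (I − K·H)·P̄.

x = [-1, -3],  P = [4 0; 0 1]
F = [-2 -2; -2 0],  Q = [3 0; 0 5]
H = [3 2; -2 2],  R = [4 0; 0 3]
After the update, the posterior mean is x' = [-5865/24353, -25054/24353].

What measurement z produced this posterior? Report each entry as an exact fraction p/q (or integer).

z = [-3, -1]

x̄ = F·x = [8, 2]
P̄ = F·P·Fᵀ + Q = [23 16; 16 21]
S = H·P̄·Hᵀ + R = [487 -22; -22 51]
K = P̄·Hᵀ·S⁻¹ = [4843/24353 -4596/24353; 4810/24353 6850/24353]
x' − x̄ = [-200689/24353, -73760/24353] = K·y
y = (KᵀK)⁻¹·Kᵀ·(x' − x̄) = [-31, 11]
z = y + H·x̄ = [-31, 11] + [28, -12] = [-3, -1]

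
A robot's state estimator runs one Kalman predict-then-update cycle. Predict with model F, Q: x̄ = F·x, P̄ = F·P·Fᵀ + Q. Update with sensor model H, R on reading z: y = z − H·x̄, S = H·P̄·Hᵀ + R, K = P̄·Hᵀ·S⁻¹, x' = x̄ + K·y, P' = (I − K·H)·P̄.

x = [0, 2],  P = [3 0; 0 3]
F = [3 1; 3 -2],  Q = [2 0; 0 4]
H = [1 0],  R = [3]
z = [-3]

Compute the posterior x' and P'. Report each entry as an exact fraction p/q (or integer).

x' = [-18/7, -7]
P' = [96/35 9/5; 9/5 152/5]

x̄ = F·x = [2, -4]
P̄ = F·P·Fᵀ + Q = [32 21; 21 43]
y = z − H·x̄ = [-5]
S = H·P̄·Hᵀ + R = [35]
K = P̄·Hᵀ·S⁻¹ = [32/35; 3/5]
x' = x̄ + K·y = [-18/7, -7]
P' = (I − K·H)·P̄ = [96/35 9/5; 9/5 152/5]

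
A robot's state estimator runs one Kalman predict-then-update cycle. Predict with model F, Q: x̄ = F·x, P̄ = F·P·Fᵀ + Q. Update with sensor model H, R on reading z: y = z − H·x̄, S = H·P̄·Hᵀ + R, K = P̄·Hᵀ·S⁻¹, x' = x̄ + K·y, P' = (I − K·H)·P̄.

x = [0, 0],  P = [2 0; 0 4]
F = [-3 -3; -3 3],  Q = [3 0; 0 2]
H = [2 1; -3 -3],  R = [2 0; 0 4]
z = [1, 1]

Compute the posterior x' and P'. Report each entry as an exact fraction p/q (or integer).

x̄ = F·x = [0, 0]
P̄ = F·P·Fᵀ + Q = [57 -18; -18 56]
y = z − H·x̄ = [1, 1]
S = H·P̄·Hᵀ + R = [214 -348; -348 697]
K = P̄·Hᵀ·S⁻¹ = [13098/14027 4185/14027; -12866/14027 -8718/14027]
x' = x̄ + K·y = [17283/14027, -21584/14027]
P' = (I − K·H)·P̄ = [31776/14027 -37356/14027; -37356/14027 48980/14027]

x' = [17283/14027, -21584/14027]
P' = [31776/14027 -37356/14027; -37356/14027 48980/14027]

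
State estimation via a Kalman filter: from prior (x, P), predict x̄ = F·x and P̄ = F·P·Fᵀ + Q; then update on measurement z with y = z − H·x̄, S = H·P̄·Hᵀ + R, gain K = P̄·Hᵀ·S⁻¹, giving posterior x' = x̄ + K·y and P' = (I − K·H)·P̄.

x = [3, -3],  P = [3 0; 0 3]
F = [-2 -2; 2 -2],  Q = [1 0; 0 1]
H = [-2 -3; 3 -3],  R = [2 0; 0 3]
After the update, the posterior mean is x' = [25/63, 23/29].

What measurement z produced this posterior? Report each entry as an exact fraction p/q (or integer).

z = [-3, -1]

x̄ = F·x = [0, 12]
P̄ = F·P·Fᵀ + Q = [25 0; 0 25]
S = H·P̄·Hᵀ + R = [327 75; 75 453]
K = P̄·Hᵀ·S⁻¹ = [-25/126 25/126; -75/377 -50/377]
x' − x̄ = [25/63, -325/29] = K·y
y = (KᵀK)⁻¹·Kᵀ·(x' − x̄) = [33, 35]
z = y + H·x̄ = [33, 35] + [-36, -36] = [-3, -1]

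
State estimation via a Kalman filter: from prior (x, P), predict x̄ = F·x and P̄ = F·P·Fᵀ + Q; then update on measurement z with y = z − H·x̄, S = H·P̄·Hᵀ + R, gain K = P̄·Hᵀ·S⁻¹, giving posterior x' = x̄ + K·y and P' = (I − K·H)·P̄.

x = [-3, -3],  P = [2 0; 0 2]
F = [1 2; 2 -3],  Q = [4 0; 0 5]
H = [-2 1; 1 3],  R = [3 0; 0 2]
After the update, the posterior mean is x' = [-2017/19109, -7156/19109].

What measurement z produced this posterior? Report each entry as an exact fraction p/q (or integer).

z = [-1, -1]

x̄ = F·x = [-9, 3]
P̄ = F·P·Fᵀ + Q = [14 -8; -8 31]
S = H·P̄·Hᵀ + R = [122 105; 105 247]
K = P̄·Hᵀ·S⁻¹ = [-7842/19109 2560/19109; 2684/19109 5435/19109]
x' − x̄ = [169964/19109, -64483/19109] = K·y
y = (KᵀK)⁻¹·Kᵀ·(x' − x̄) = [-22, -1]
z = y + H·x̄ = [-22, -1] + [21, 0] = [-1, -1]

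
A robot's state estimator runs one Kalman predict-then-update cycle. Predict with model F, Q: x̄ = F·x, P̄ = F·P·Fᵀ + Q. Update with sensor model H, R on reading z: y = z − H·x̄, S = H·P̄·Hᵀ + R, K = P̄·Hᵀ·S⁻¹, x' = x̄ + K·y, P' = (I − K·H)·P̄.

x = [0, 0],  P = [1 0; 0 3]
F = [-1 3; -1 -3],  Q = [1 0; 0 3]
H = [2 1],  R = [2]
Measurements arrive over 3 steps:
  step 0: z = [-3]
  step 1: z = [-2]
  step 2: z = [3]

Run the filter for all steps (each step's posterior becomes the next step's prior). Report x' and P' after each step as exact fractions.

step 0: x' = [-32/15, 7/5], P' = [281/45 -166/15; -166/15 106/5]
step 1: x' = [-21835/6828, 7598/1707], P' = [27145/6828 -10990/1707; -10990/1707 6738/569]
step 2: x' = [362998/202749, -29161/67583], P' = [777946/202749 -1255822/202749; -1255822/202749 6941902/608247]

step 0: x̄ = F·x = [0, 0]
step 0: P̄ = F·P·Fᵀ + Q = [29 -26; -26 31]
step 0: y = z − H·x̄ = [-3]
step 0: S = H·P̄·Hᵀ + R = [45]
step 0: K = P̄·Hᵀ·S⁻¹ = [32/45; -7/15]
step 0: x' = x̄ + K·y = [-32/15, 7/5]
step 0: P' = (I − K·H)·P̄ = [281/45 -166/15; -166/15 106/5]
step 1: x̄ = F·x = [19/3, -31/15]
step 1: P̄ = F·P·Fᵀ + Q = [2380/9 -1661/9; -1661/9 6014/45]
step 1: y = z − H·x̄ = [-63/5]
step 1: S = H·P̄·Hᵀ + R = [2276/5]
step 1: K = P̄·Hᵀ·S⁻¹ = [5165/6828; -883/1707]
step 1: x' = x̄ + K·y = [-21835/6828, 7598/1707]
step 1: P' = (I − K·H)·P̄ = [27145/6828 -10990/1707; -10990/1707 6738/569]
step 2: x̄ = F·x = [113011/6828, -69341/6828]
step 2: P̄ = F·P·Fᵀ + Q = [1025437/6828 -700559/6828; -700559/6828 511573/6828]
step 2: y = z − H·x̄ = [-45399/2276]
step 2: S = H·P̄·Hᵀ + R = [608247/2276]
step 2: K = P̄·Hᵀ·S⁻¹ = [150035/202749; -296515/608247]
step 2: x' = x̄ + K·y = [362998/202749, -29161/67583]
step 2: P' = (I − K·H)·P̄ = [777946/202749 -1255822/202749; -1255822/202749 6941902/608247]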